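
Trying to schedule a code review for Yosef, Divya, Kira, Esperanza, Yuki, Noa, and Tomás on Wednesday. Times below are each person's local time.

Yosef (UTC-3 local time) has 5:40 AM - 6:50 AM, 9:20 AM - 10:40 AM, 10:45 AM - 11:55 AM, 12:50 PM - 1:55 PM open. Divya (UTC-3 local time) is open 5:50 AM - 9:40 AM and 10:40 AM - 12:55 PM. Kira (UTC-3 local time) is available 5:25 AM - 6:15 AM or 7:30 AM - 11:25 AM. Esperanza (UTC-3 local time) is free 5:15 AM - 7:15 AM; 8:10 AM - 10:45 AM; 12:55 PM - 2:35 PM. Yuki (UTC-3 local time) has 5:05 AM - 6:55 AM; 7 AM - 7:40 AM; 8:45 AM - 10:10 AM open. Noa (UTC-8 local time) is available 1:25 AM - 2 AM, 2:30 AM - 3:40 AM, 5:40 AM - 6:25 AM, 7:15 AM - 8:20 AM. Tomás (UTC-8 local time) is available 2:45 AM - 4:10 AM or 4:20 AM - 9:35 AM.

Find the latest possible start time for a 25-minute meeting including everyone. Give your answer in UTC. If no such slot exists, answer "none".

Yosef in UTC: 08:40-09:50, 12:20-13:40, 13:45-14:55, 15:50-16:55 (add 3h to convert from UTC-3).
Divya in UTC: 08:50-12:40, 13:40-15:55 (add 3h to convert from UTC-3).
Kira in UTC: 08:25-09:15, 10:30-14:25 (add 3h to convert from UTC-3).
Esperanza in UTC: 08:15-10:15, 11:10-13:45, 15:55-17:35 (add 3h to convert from UTC-3).
Yuki in UTC: 08:05-09:55, 10:00-10:40, 11:45-13:10 (add 3h to convert from UTC-3).
Noa in UTC: 09:25-10:00, 10:30-11:40, 13:40-14:25, 15:15-16:20 (add 8h to convert from UTC-8).
Tomás in UTC: 10:45-12:10, 12:20-17:35 (add 8h to convert from UTC-8).
Yosef ∩ Divya: 08:50-09:50, 12:20-12:40, 13:45-14:55, 15:50-15:55.
Yosef ∩ Divya ∩ Kira: 08:50-09:15, 12:20-12:40, 13:45-14:25.
Yosef ∩ Divya ∩ Kira ∩ Esperanza: 08:50-09:15, 12:20-12:40.
Yosef ∩ Divya ∩ Kira ∩ Esperanza ∩ Yuki: 08:50-09:15, 12:20-12:40.
Yosef ∩ Divya ∩ Kira ∩ Esperanza ∩ Yuki ∩ Noa: ∅.
Yosef ∩ Divya ∩ Kira ∩ Esperanza ∩ Yuki ∩ Noa ∩ Tomás: ∅.
There is no time when everyone is free.
No common window is at least 25 minutes long.

none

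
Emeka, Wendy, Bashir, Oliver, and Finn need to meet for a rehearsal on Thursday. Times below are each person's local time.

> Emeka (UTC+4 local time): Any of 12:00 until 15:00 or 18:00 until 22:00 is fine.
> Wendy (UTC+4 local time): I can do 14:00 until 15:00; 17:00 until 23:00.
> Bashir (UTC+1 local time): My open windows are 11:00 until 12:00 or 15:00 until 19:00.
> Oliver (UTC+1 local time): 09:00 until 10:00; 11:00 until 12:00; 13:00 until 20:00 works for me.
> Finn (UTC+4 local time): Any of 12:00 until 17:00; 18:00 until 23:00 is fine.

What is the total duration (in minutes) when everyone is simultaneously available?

Emeka in UTC: 08:00-11:00, 14:00-18:00 (subtract 4h to convert from UTC+4).
Wendy in UTC: 10:00-11:00, 13:00-19:00 (subtract 4h to convert from UTC+4).
Bashir in UTC: 10:00-11:00, 14:00-18:00 (subtract 1h to convert from UTC+1).
Oliver in UTC: 08:00-09:00, 10:00-11:00, 12:00-19:00 (subtract 1h to convert from UTC+1).
Finn in UTC: 08:00-13:00, 14:00-19:00 (subtract 4h to convert from UTC+4).
Emeka ∩ Wendy: 10:00-11:00, 14:00-18:00.
Emeka ∩ Wendy ∩ Bashir: 10:00-11:00, 14:00-18:00.
Emeka ∩ Wendy ∩ Bashir ∩ Oliver: 10:00-11:00, 14:00-18:00.
Emeka ∩ Wendy ∩ Bashir ∩ Oliver ∩ Finn: 10:00-11:00, 14:00-18:00.
Summing the common windows: 60 + 240 = 300 minutes.

300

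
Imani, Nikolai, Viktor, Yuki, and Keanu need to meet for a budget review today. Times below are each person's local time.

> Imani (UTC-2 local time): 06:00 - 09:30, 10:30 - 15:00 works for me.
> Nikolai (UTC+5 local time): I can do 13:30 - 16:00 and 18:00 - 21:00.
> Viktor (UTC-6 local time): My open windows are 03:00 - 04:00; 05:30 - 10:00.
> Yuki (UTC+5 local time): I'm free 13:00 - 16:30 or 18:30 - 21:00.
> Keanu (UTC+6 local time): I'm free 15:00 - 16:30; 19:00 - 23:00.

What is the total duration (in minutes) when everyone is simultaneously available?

210

Imani in UTC: 08:00-11:30, 12:30-17:00 (add 2h to convert from UTC-2).
Nikolai in UTC: 08:30-11:00, 13:00-16:00 (subtract 5h to convert from UTC+5).
Viktor in UTC: 09:00-10:00, 11:30-16:00 (add 6h to convert from UTC-6).
Yuki in UTC: 08:00-11:30, 13:30-16:00 (subtract 5h to convert from UTC+5).
Keanu in UTC: 09:00-10:30, 13:00-17:00 (subtract 6h to convert from UTC+6).
Imani ∩ Nikolai: 08:30-11:00, 13:00-16:00.
Imani ∩ Nikolai ∩ Viktor: 09:00-10:00, 13:00-16:00.
Imani ∩ Nikolai ∩ Viktor ∩ Yuki: 09:00-10:00, 13:30-16:00.
Imani ∩ Nikolai ∩ Viktor ∩ Yuki ∩ Keanu: 09:00-10:00, 13:30-16:00.
Those are the intersection windows.
Summing the common windows: 60 + 150 = 210 minutes.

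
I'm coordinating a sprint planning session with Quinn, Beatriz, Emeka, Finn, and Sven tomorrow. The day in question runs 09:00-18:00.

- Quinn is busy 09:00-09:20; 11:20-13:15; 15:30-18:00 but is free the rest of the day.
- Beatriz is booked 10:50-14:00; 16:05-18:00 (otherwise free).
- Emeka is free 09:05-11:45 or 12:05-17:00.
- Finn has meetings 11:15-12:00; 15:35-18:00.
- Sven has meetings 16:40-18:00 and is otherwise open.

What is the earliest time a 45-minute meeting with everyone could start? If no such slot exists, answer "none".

09:20

Quinn free: 09:20-11:20, 13:15-15:30 (invert busy blocks within the working day).
Beatriz free: 09:00-10:50, 14:00-16:05 (invert busy blocks within the working day).
Emeka free: 09:05-11:45, 12:05-17:00.
Finn free: 09:00-11:15, 12:00-15:35 (invert busy blocks within the working day).
Sven free: 09:00-16:40 (invert busy blocks within the working day).
Quinn ∩ Beatriz: 09:20-10:50, 14:00-15:30.
Quinn ∩ Beatriz ∩ Emeka: 09:20-10:50, 14:00-15:30.
Quinn ∩ Beatriz ∩ Emeka ∩ Finn: 09:20-10:50, 14:00-15:30.
Quinn ∩ Beatriz ∩ Emeka ∩ Finn ∩ Sven: 09:20-10:50, 14:00-15:30.
The first common window of at least 45 minutes is 09:20-10:50, so the earliest start is 09:20.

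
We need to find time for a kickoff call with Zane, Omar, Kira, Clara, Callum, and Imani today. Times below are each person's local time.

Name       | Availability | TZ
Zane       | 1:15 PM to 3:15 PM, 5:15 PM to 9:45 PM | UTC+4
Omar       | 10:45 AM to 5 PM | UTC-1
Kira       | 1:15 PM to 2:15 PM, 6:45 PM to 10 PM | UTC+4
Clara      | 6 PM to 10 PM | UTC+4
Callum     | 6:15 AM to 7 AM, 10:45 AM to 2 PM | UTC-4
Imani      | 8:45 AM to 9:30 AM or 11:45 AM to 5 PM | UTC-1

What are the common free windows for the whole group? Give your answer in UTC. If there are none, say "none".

Zane in UTC: 09:15-11:15, 13:15-17:45 (subtract 4h to convert from UTC+4).
Omar in UTC: 11:45-18:00 (add 1h to convert from UTC-1).
Kira in UTC: 09:15-10:15, 14:45-18:00 (subtract 4h to convert from UTC+4).
Clara in UTC: 14:00-18:00 (subtract 4h to convert from UTC+4).
Callum in UTC: 10:15-11:00, 14:45-18:00 (add 4h to convert from UTC-4).
Imani in UTC: 09:45-10:30, 12:45-18:00 (add 1h to convert from UTC-1).
Zane ∩ Omar: 13:15-17:45.
Zane ∩ Omar ∩ Kira: 14:45-17:45.
Zane ∩ Omar ∩ Kira ∩ Clara: 14:45-17:45.
Zane ∩ Omar ∩ Kira ∩ Clara ∩ Callum: 14:45-17:45.
Zane ∩ Omar ∩ Kira ∩ Clara ∩ Callum ∩ Imani: 14:45-17:45.

14:45-17:45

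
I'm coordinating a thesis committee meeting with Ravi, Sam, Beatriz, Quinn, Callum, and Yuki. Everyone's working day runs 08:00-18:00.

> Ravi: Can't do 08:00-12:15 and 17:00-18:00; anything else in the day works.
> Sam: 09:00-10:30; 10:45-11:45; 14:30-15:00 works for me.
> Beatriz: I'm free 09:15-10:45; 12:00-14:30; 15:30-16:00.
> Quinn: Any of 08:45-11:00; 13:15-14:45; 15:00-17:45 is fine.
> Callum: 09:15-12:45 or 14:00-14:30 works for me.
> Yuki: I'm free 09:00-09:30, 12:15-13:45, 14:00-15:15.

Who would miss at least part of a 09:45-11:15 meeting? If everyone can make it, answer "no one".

Ravi free: 12:15-17:00 (invert busy blocks within the working day).
Sam free: 09:00-10:30, 10:45-11:45, 14:30-15:00.
Beatriz free: 09:15-10:45, 12:00-14:30, 15:30-16:00.
Quinn free: 08:45-11:00, 13:15-14:45, 15:00-17:45.
Callum free: 09:15-12:45, 14:00-14:30.
Yuki free: 09:00-09:30, 12:15-13:45, 14:00-15:15.
Ravi: not fully free for 09:45-11:15. Sam: not fully free for 09:45-11:15. Beatriz: not fully free for 09:45-11:15. Quinn: not fully free for 09:45-11:15. Callum: free for 09:45-11:15. Yuki: not fully free for 09:45-11:15.

Beatriz, Quinn, Ravi, Sam, Yuki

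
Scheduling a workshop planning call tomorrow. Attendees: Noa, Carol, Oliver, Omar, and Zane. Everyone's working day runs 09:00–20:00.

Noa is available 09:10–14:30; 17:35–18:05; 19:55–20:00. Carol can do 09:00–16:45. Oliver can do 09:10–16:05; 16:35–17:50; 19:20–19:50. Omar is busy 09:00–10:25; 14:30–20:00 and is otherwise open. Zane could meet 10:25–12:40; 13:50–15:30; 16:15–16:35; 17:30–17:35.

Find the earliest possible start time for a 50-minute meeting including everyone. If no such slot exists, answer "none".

10:25

Noa free: 09:10-14:30, 17:35-18:05, 19:55-20:00.
Carol free: 09:00-16:45.
Oliver free: 09:10-16:05, 16:35-17:50, 19:20-19:50.
Omar free: 10:25-14:30 (invert busy blocks within the working day).
Zane free: 10:25-12:40, 13:50-15:30, 16:15-16:35, 17:30-17:35.
Noa ∩ Carol: 09:10-14:30.
Noa ∩ Carol ∩ Oliver: 09:10-14:30.
Noa ∩ Carol ∩ Oliver ∩ Omar: 10:25-14:30.
Noa ∩ Carol ∩ Oliver ∩ Omar ∩ Zane: 10:25-12:40, 13:50-14:30.
Those are the intersection windows.
The first common window of at least 50 minutes is 10:25-12:40, so the earliest start is 10:25.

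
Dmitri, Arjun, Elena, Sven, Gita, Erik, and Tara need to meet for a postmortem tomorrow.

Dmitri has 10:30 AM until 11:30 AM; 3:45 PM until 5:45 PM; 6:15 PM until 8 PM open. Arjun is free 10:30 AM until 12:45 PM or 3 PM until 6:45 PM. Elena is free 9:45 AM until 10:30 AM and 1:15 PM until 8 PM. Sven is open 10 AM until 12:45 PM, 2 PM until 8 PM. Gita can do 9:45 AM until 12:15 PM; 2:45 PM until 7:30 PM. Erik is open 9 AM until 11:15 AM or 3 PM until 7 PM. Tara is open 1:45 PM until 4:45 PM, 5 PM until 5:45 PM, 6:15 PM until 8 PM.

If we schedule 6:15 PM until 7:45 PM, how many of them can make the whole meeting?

Dmitri, Elena, Sven, and Tara can make the full 18:15-19:45 slot — that's 4.

4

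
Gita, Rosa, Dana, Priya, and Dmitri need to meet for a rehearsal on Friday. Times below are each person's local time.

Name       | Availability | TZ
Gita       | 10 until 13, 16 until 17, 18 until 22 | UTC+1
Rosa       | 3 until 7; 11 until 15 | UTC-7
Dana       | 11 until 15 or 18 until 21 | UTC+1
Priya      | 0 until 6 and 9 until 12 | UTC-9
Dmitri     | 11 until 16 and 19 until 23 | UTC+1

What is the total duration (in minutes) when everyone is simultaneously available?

240

Gita in UTC: 09:00-12:00, 15:00-16:00, 17:00-21:00 (subtract 1h to convert from UTC+1).
Rosa in UTC: 10:00-14:00, 18:00-22:00 (add 7h to convert from UTC-7).
Dana in UTC: 10:00-14:00, 17:00-20:00 (subtract 1h to convert from UTC+1).
Priya in UTC: 09:00-15:00, 18:00-21:00 (add 9h to convert from UTC-9).
Dmitri in UTC: 10:00-15:00, 18:00-22:00 (subtract 1h to convert from UTC+1).
Gita ∩ Rosa: 10:00-12:00, 18:00-21:00.
Gita ∩ Rosa ∩ Dana: 10:00-12:00, 18:00-20:00.
Gita ∩ Rosa ∩ Dana ∩ Priya: 10:00-12:00, 18:00-20:00.
Gita ∩ Rosa ∩ Dana ∩ Priya ∩ Dmitri: 10:00-12:00, 18:00-20:00.
Summing the common windows: 120 + 120 = 240 minutes.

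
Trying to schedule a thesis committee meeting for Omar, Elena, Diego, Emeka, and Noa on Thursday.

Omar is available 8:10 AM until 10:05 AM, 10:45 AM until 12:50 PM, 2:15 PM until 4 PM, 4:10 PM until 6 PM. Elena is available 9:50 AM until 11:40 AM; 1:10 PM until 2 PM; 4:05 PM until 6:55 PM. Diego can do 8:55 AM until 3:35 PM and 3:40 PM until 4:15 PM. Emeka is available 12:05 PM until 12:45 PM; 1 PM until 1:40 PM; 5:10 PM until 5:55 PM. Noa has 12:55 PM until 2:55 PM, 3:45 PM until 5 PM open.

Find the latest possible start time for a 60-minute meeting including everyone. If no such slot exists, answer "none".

none

Omar ∩ Elena: 09:50-10:05, 10:45-11:40, 16:10-18:00.
Omar ∩ Elena ∩ Diego: 09:50-10:05, 10:45-11:40, 16:10-16:15.
Omar ∩ Elena ∩ Diego ∩ Emeka: ∅.
Omar ∩ Elena ∩ Diego ∩ Emeka ∩ Noa: ∅.
There is no time when everyone is free.
No common window is at least 60 minutes long.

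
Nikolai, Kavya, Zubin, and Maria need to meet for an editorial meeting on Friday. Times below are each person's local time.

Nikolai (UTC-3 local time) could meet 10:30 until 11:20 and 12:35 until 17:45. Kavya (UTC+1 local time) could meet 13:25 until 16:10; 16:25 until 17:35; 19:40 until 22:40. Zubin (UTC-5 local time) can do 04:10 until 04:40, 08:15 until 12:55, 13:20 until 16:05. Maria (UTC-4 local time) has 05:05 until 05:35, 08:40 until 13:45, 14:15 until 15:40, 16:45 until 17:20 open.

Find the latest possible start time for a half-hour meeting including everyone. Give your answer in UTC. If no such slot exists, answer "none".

Nikolai in UTC: 13:30-14:20, 15:35-20:45 (add 3h to convert from UTC-3).
Kavya in UTC: 12:25-15:10, 15:25-16:35, 18:40-21:40 (subtract 1h to convert from UTC+1).
Zubin in UTC: 09:10-09:40, 13:15-17:55, 18:20-21:05 (add 5h to convert from UTC-5).
Maria in UTC: 09:05-09:35, 12:40-17:45, 18:15-19:40, 20:45-21:20 (add 4h to convert from UTC-4).
Nikolai ∩ Kavya: 13:30-14:20, 15:35-16:35, 18:40-20:45.
Nikolai ∩ Kavya ∩ Zubin: 13:30-14:20, 15:35-16:35, 18:40-20:45.
Nikolai ∩ Kavya ∩ Zubin ∩ Maria: 13:30-14:20, 15:35-16:35, 18:40-19:40.
Those are the intersection windows.
The last common window of at least 30 minutes is 18:40-19:40; a 30-minute meeting can start as late as 19:10 and still end by 19:40.

19:10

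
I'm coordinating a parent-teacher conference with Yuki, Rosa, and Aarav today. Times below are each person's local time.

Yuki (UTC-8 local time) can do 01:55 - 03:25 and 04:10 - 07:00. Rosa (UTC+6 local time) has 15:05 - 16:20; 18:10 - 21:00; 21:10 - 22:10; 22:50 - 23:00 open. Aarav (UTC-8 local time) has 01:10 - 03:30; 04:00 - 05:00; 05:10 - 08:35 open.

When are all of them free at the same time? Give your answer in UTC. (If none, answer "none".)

Yuki in UTC: 09:55-11:25, 12:10-15:00 (add 8h to convert from UTC-8).
Rosa in UTC: 09:05-10:20, 12:10-15:00, 15:10-16:10, 16:50-17:00 (subtract 6h to convert from UTC+6).
Aarav in UTC: 09:10-11:30, 12:00-13:00, 13:10-16:35 (add 8h to convert from UTC-8).
Yuki ∩ Rosa: 09:55-10:20, 12:10-15:00.
Yuki ∩ Rosa ∩ Aarav: 09:55-10:20, 12:10-13:00, 13:10-15:00.
Those are the intersection windows.

09:55-10:20, 12:10-13:00, 13:10-15:00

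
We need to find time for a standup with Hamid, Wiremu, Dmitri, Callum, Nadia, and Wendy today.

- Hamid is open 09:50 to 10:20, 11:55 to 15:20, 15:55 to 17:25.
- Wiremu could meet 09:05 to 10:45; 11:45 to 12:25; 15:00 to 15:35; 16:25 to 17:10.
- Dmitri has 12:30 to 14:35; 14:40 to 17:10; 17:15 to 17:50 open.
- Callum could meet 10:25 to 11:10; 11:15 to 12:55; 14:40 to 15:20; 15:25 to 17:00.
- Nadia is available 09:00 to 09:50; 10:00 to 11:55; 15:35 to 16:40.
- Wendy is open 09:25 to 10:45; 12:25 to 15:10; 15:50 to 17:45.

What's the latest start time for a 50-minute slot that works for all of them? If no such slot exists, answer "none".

none

Hamid ∩ Wiremu: 09:50-10:20, 11:55-12:25, 15:00-15:20, 16:25-17:10.
Hamid ∩ Wiremu ∩ Dmitri: 15:00-15:20, 16:25-17:10.
Hamid ∩ Wiremu ∩ Dmitri ∩ Callum: 15:00-15:20, 16:25-17:00.
Hamid ∩ Wiremu ∩ Dmitri ∩ Callum ∩ Nadia: 16:25-16:40.
Hamid ∩ Wiremu ∩ Dmitri ∩ Callum ∩ Nadia ∩ Wendy: 16:25-16:40.
No common window is at least 50 minutes long.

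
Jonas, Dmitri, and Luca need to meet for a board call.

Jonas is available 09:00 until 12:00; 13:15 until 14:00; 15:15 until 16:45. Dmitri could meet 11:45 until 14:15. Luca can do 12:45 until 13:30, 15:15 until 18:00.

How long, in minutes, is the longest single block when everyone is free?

Jonas ∩ Dmitri: 11:45-12:00, 13:15-14:00.
Jonas ∩ Dmitri ∩ Luca: 13:15-13:30.
The longest is 13:15-13:30 at 15 minutes.

15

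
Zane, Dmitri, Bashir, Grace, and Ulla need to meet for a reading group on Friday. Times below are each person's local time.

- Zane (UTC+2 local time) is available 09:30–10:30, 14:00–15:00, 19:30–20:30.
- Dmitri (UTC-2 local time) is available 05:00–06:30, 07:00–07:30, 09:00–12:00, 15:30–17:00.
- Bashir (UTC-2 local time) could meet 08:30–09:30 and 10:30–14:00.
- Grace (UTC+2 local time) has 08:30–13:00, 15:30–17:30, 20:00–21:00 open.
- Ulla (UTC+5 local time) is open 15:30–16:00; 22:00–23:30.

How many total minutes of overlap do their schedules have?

0

Zane in UTC: 07:30-08:30, 12:00-13:00, 17:30-18:30 (subtract 2h to convert from UTC+2).
Dmitri in UTC: 07:00-08:30, 09:00-09:30, 11:00-14:00, 17:30-19:00 (add 2h to convert from UTC-2).
Bashir in UTC: 10:30-11:30, 12:30-16:00 (add 2h to convert from UTC-2).
Grace in UTC: 06:30-11:00, 13:30-15:30, 18:00-19:00 (subtract 2h to convert from UTC+2).
Ulla in UTC: 10:30-11:00, 17:00-18:30 (subtract 5h to convert from UTC+5).
Zane ∩ Dmitri: 07:30-08:30, 12:00-13:00, 17:30-18:30.
Zane ∩ Dmitri ∩ Bashir: 12:30-13:00.
Zane ∩ Dmitri ∩ Bashir ∩ Grace: ∅.
Zane ∩ Dmitri ∩ Bashir ∩ Grace ∩ Ulla: ∅.
There is no time when everyone is free.
There is no common window, so the total is 0 minutes.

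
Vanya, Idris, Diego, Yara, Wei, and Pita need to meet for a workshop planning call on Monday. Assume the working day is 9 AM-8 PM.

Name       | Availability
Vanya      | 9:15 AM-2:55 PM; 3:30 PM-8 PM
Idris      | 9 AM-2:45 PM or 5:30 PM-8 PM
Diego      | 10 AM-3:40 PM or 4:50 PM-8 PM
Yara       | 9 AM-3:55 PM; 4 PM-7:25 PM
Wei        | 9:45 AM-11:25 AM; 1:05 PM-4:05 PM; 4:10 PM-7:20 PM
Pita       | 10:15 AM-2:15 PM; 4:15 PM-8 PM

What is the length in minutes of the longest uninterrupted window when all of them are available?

110

Vanya ∩ Idris: 09:15-14:45, 17:30-20:00.
Vanya ∩ Idris ∩ Diego: 10:00-14:45, 17:30-20:00.
Vanya ∩ Idris ∩ Diego ∩ Yara: 10:00-14:45, 17:30-19:25.
Vanya ∩ Idris ∩ Diego ∩ Yara ∩ Wei: 10:00-11:25, 13:05-14:45, 17:30-19:20.
Vanya ∩ Idris ∩ Diego ∩ Yara ∩ Wei ∩ Pita: 10:15-11:25, 13:05-14:15, 17:30-19:20.
The longest is 17:30-19:20 at 110 minutes.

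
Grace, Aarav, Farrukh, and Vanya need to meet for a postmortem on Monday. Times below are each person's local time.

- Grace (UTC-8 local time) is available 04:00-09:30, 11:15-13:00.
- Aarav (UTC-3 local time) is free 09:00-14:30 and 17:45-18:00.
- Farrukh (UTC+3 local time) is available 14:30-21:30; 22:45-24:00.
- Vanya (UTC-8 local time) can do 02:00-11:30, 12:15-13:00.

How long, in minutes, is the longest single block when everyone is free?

330

Grace in UTC: 12:00-17:30, 19:15-21:00 (add 8h to convert from UTC-8).
Aarav in UTC: 12:00-17:30, 20:45-21:00 (add 3h to convert from UTC-3).
Farrukh in UTC: 11:30-18:30, 19:45-21:00 (subtract 3h to convert from UTC+3).
Vanya in UTC: 10:00-19:30, 20:15-21:00 (add 8h to convert from UTC-8).
Grace ∩ Aarav: 12:00-17:30, 20:45-21:00.
Grace ∩ Aarav ∩ Farrukh: 12:00-17:30, 20:45-21:00.
Grace ∩ Aarav ∩ Farrukh ∩ Vanya: 12:00-17:30, 20:45-21:00.
Those are the intersection windows.
The longest is 12:00-17:30 at 330 minutes.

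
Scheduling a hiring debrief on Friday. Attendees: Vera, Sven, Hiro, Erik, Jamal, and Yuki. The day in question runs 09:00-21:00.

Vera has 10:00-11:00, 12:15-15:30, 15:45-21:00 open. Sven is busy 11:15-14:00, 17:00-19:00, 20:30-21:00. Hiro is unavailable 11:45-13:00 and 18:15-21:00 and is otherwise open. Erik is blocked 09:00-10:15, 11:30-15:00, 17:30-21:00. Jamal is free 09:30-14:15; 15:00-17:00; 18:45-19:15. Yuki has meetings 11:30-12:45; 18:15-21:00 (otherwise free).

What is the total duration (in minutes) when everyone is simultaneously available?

150

Vera free: 10:00-11:00, 12:15-15:30, 15:45-21:00.
Sven free: 09:00-11:15, 14:00-17:00, 19:00-20:30 (invert busy blocks within the working day).
Hiro free: 09:00-11:45, 13:00-18:15 (invert busy blocks within the working day).
Erik free: 10:15-11:30, 15:00-17:30 (invert busy blocks within the working day).
Jamal free: 09:30-14:15, 15:00-17:00, 18:45-19:15.
Yuki free: 09:00-11:30, 12:45-18:15 (invert busy blocks within the working day).
Vera ∩ Sven: 10:00-11:00, 14:00-15:30, 15:45-17:00, 19:00-20:30.
Vera ∩ Sven ∩ Hiro: 10:00-11:00, 14:00-15:30, 15:45-17:00.
Vera ∩ Sven ∩ Hiro ∩ Erik: 10:15-11:00, 15:00-15:30, 15:45-17:00.
Vera ∩ Sven ∩ Hiro ∩ Erik ∩ Jamal: 10:15-11:00, 15:00-15:30, 15:45-17:00.
Vera ∩ Sven ∩ Hiro ∩ Erik ∩ Jamal ∩ Yuki: 10:15-11:00, 15:00-15:30, 15:45-17:00.
Summing the common windows: 45 + 30 + 75 = 150 minutes.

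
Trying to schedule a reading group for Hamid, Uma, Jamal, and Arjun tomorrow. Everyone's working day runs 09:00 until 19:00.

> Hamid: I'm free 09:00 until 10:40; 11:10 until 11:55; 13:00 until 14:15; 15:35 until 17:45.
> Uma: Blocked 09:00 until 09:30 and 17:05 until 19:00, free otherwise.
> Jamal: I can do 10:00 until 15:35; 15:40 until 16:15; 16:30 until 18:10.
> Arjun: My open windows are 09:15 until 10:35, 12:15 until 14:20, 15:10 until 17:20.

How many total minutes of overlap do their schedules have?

180

Hamid free: 09:00-10:40, 11:10-11:55, 13:00-14:15, 15:35-17:45.
Uma free: 09:30-17:05 (invert busy blocks within the working day).
Jamal free: 10:00-15:35, 15:40-16:15, 16:30-18:10.
Arjun free: 09:15-10:35, 12:15-14:20, 15:10-17:20.
Hamid ∩ Uma: 09:30-10:40, 11:10-11:55, 13:00-14:15, 15:35-17:05.
Hamid ∩ Uma ∩ Jamal: 10:00-10:40, 11:10-11:55, 13:00-14:15, 15:40-16:15, 16:30-17:05.
Hamid ∩ Uma ∩ Jamal ∩ Arjun: 10:00-10:35, 13:00-14:15, 15:40-16:15, 16:30-17:05.
So the common availability across everyone is 10:00-10:35, 13:00-14:15, 15:40-16:15, 16:30-17:05.
Summing the common windows: 35 + 75 + 35 + 35 = 180 minutes.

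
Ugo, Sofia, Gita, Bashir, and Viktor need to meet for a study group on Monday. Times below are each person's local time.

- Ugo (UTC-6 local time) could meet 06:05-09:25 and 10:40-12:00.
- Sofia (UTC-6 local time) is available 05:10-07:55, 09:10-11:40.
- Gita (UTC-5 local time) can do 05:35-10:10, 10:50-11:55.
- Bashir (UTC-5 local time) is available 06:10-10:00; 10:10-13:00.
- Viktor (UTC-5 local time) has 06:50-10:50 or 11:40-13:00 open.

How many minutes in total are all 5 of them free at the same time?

125

Ugo in UTC: 12:05-15:25, 16:40-18:00 (add 6h to convert from UTC-6).
Sofia in UTC: 11:10-13:55, 15:10-17:40 (add 6h to convert from UTC-6).
Gita in UTC: 10:35-15:10, 15:50-16:55 (add 5h to convert from UTC-5).
Bashir in UTC: 11:10-15:00, 15:10-18:00 (add 5h to convert from UTC-5).
Viktor in UTC: 11:50-15:50, 16:40-18:00 (add 5h to convert from UTC-5).
Ugo ∩ Sofia: 12:05-13:55, 15:10-15:25, 16:40-17:40.
Ugo ∩ Sofia ∩ Gita: 12:05-13:55, 16:40-16:55.
Ugo ∩ Sofia ∩ Gita ∩ Bashir: 12:05-13:55, 16:40-16:55.
Ugo ∩ Sofia ∩ Gita ∩ Bashir ∩ Viktor: 12:05-13:55, 16:40-16:55.
Those are the intersection windows.
Summing the common windows: 110 + 15 = 125 minutes.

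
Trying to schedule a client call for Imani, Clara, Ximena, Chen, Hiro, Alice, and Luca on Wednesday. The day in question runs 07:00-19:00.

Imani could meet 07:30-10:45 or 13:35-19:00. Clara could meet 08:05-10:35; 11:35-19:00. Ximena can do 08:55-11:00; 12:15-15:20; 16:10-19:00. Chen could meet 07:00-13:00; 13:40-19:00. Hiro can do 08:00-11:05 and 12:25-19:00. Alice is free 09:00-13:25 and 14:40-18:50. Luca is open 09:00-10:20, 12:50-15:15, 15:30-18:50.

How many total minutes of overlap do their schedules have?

Imani ∩ Clara: 08:05-10:35, 13:35-19:00.
Imani ∩ Clara ∩ Ximena: 08:55-10:35, 13:35-15:20, 16:10-19:00.
Imani ∩ Clara ∩ Ximena ∩ Chen: 08:55-10:35, 13:40-15:20, 16:10-19:00.
Imani ∩ Clara ∩ Ximena ∩ Chen ∩ Hiro: 08:55-10:35, 13:40-15:20, 16:10-19:00.
Imani ∩ Clara ∩ Ximena ∩ Chen ∩ Hiro ∩ Alice: 09:00-10:35, 14:40-15:20, 16:10-18:50.
Imani ∩ Clara ∩ Ximena ∩ Chen ∩ Hiro ∩ Alice ∩ Luca: 09:00-10:20, 14:40-15:15, 16:10-18:50.
Those are the intersection windows.
Summing the common windows: 80 + 35 + 160 = 275 minutes.

275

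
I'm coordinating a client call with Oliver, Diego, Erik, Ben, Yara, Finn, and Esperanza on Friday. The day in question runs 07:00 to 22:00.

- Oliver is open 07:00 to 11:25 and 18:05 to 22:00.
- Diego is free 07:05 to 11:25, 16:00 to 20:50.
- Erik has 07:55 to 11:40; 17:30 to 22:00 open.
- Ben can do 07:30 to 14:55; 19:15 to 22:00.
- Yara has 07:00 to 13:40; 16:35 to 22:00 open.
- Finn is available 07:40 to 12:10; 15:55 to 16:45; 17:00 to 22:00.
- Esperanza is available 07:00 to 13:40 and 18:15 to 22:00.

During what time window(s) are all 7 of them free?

07:55-11:25, 19:15-20:50

Oliver ∩ Diego: 07:05-11:25, 18:05-20:50.
Oliver ∩ Diego ∩ Erik: 07:55-11:25, 18:05-20:50.
Oliver ∩ Diego ∩ Erik ∩ Ben: 07:55-11:25, 19:15-20:50.
Oliver ∩ Diego ∩ Erik ∩ Ben ∩ Yara: 07:55-11:25, 19:15-20:50.
Oliver ∩ Diego ∩ Erik ∩ Ben ∩ Yara ∩ Finn: 07:55-11:25, 19:15-20:50.
Oliver ∩ Diego ∩ Erik ∩ Ben ∩ Yara ∩ Finn ∩ Esperanza: 07:55-11:25, 19:15-20:50.
Those are the intersection windows.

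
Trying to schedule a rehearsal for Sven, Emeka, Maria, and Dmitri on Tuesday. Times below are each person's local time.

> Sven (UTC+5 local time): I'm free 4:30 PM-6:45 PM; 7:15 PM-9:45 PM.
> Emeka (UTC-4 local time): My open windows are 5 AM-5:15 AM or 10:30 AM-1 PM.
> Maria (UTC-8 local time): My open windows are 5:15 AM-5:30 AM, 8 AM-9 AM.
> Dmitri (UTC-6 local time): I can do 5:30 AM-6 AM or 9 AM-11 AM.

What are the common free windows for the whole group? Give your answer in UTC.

Sven in UTC: 11:30-13:45, 14:15-16:45 (subtract 5h to convert from UTC+5).
Emeka in UTC: 09:00-09:15, 14:30-17:00 (add 4h to convert from UTC-4).
Maria in UTC: 13:15-13:30, 16:00-17:00 (add 8h to convert from UTC-8).
Dmitri in UTC: 11:30-12:00, 15:00-17:00 (add 6h to convert from UTC-6).
Sven ∩ Emeka: 14:30-16:45.
Sven ∩ Emeka ∩ Maria: 16:00-16:45.
Sven ∩ Emeka ∩ Maria ∩ Dmitri: 16:00-16:45.

16:00-16:45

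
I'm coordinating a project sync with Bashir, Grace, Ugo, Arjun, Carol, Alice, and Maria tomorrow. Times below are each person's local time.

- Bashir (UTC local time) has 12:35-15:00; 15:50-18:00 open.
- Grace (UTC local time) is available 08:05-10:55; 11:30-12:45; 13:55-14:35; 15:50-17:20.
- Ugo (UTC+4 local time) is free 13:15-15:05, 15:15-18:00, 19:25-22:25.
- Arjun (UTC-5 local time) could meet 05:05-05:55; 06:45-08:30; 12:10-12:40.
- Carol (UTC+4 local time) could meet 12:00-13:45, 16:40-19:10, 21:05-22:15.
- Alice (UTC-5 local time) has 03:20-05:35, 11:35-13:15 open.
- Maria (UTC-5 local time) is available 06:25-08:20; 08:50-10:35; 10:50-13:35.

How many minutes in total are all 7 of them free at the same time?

Bashir in UTC: 12:35-15:00, 15:50-18:00.
Grace in UTC: 08:05-10:55, 11:30-12:45, 13:55-14:35, 15:50-17:20.
Ugo in UTC: 09:15-11:05, 11:15-14:00, 15:25-18:25 (subtract 4h to convert from UTC+4).
Arjun in UTC: 10:05-10:55, 11:45-13:30, 17:10-17:40 (add 5h to convert from UTC-5).
Carol in UTC: 08:00-09:45, 12:40-15:10, 17:05-18:15 (subtract 4h to convert from UTC+4).
Alice in UTC: 08:20-10:35, 16:35-18:15 (add 5h to convert from UTC-5).
Maria in UTC: 11:25-13:20, 13:50-15:35, 15:50-18:35 (add 5h to convert from UTC-5).
Bashir ∩ Grace: 12:35-12:45, 13:55-14:35, 15:50-17:20.
Bashir ∩ Grace ∩ Ugo: 12:35-12:45, 13:55-14:00, 15:50-17:20.
Bashir ∩ Grace ∩ Ugo ∩ Arjun: 12:35-12:45, 17:10-17:20.
Bashir ∩ Grace ∩ Ugo ∩ Arjun ∩ Carol: 12:40-12:45, 17:10-17:20.
Bashir ∩ Grace ∩ Ugo ∩ Arjun ∩ Carol ∩ Alice: 17:10-17:20.
Bashir ∩ Grace ∩ Ugo ∩ Arjun ∩ Carol ∩ Alice ∩ Maria: 17:10-17:20.
That's a single block of 10 minutes.

10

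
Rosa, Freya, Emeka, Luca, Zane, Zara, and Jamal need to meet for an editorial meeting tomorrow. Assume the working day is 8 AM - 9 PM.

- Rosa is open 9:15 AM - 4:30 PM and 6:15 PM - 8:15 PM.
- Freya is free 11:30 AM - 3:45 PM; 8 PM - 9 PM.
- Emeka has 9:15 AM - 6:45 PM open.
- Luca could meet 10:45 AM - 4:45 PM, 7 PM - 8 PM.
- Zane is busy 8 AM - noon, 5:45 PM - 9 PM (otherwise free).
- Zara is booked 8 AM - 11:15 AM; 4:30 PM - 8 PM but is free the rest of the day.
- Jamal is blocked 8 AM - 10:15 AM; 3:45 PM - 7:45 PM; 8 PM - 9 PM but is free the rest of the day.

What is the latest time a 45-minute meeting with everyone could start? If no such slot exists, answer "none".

Rosa free: 09:15-16:30, 18:15-20:15.
Freya free: 11:30-15:45, 20:00-21:00.
Emeka free: 09:15-18:45.
Luca free: 10:45-16:45, 19:00-20:00.
Zane free: 12:00-17:45 (invert busy blocks within the working day).
Zara free: 11:15-16:30, 20:00-21:00 (invert busy blocks within the working day).
Jamal free: 10:15-15:45, 19:45-20:00 (invert busy blocks within the working day).
Rosa ∩ Freya: 11:30-15:45, 20:00-20:15.
Rosa ∩ Freya ∩ Emeka: 11:30-15:45.
Rosa ∩ Freya ∩ Emeka ∩ Luca: 11:30-15:45.
Rosa ∩ Freya ∩ Emeka ∩ Luca ∩ Zane: 12:00-15:45.
Rosa ∩ Freya ∩ Emeka ∩ Luca ∩ Zane ∩ Zara: 12:00-15:45.
Rosa ∩ Freya ∩ Emeka ∩ Luca ∩ Zane ∩ Zara ∩ Jamal: 12:00-15:45.
The last common window of at least 45 minutes is 12:00-15:45; a 45-minute meeting can start as late as 15:00 and still end by 15:45.

15:00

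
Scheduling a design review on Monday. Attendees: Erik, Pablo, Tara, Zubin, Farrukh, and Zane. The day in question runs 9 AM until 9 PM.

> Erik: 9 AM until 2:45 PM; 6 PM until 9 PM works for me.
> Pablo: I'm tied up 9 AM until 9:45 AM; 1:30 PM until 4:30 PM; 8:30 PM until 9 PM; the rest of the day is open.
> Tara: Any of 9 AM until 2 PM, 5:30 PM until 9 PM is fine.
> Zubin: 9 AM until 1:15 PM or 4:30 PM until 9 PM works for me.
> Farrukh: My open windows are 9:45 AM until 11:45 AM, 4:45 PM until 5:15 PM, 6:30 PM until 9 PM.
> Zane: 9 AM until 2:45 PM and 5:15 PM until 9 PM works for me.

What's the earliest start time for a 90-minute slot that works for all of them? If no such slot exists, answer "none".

09:45

Erik free: 09:00-14:45, 18:00-21:00.
Pablo free: 09:45-13:30, 16:30-20:30 (invert busy blocks within the working day).
Tara free: 09:00-14:00, 17:30-21:00.
Zubin free: 09:00-13:15, 16:30-21:00.
Farrukh free: 09:45-11:45, 16:45-17:15, 18:30-21:00.
Zane free: 09:00-14:45, 17:15-21:00.
Erik ∩ Pablo: 09:45-13:30, 18:00-20:30.
Erik ∩ Pablo ∩ Tara: 09:45-13:30, 18:00-20:30.
Erik ∩ Pablo ∩ Tara ∩ Zubin: 09:45-13:15, 18:00-20:30.
Erik ∩ Pablo ∩ Tara ∩ Zubin ∩ Farrukh: 09:45-11:45, 18:30-20:30.
Erik ∩ Pablo ∩ Tara ∩ Zubin ∩ Farrukh ∩ Zane: 09:45-11:45, 18:30-20:30.
The first common window of at least 90 minutes is 09:45-11:45, so the earliest start is 09:45.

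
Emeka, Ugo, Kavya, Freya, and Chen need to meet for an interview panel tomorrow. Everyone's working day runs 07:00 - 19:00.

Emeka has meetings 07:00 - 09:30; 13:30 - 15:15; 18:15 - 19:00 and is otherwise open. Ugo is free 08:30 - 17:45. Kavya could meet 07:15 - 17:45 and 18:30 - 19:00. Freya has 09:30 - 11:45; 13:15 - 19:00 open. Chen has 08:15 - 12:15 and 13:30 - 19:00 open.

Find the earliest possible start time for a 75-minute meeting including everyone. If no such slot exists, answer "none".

Emeka free: 09:30-13:30, 15:15-18:15 (invert busy blocks within the working day).
Ugo free: 08:30-17:45.
Kavya free: 07:15-17:45, 18:30-19:00.
Freya free: 09:30-11:45, 13:15-19:00.
Chen free: 08:15-12:15, 13:30-19:00.
Emeka ∩ Ugo: 09:30-13:30, 15:15-17:45.
Emeka ∩ Ugo ∩ Kavya: 09:30-13:30, 15:15-17:45.
Emeka ∩ Ugo ∩ Kavya ∩ Freya: 09:30-11:45, 13:15-13:30, 15:15-17:45.
Emeka ∩ Ugo ∩ Kavya ∩ Freya ∩ Chen: 09:30-11:45, 15:15-17:45.
The first common window of at least 75 minutes is 09:30-11:45, so the earliest start is 09:30.

09:30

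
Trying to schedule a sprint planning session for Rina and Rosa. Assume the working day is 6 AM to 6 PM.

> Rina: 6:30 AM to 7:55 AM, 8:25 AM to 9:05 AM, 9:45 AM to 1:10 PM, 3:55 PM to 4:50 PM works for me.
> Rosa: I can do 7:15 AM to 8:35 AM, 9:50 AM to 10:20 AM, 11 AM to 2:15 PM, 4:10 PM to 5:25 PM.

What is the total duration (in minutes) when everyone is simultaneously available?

250

Rina ∩ Rosa: 07:15-07:55, 08:25-08:35, 09:50-10:20, 11:00-13:10, 16:10-16:50.
Those are the intersection windows.
Summing the common windows: 40 + 10 + 30 + 130 + 40 = 250 minutes.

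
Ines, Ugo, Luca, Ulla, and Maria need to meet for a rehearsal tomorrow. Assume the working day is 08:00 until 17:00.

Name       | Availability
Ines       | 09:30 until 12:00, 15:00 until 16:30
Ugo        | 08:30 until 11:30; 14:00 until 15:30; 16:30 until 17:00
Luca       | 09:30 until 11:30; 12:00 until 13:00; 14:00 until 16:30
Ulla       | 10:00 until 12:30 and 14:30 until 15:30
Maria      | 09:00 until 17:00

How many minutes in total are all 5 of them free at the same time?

120

Ines ∩ Ugo: 09:30-11:30, 15:00-15:30.
Ines ∩ Ugo ∩ Luca: 09:30-11:30, 15:00-15:30.
Ines ∩ Ugo ∩ Luca ∩ Ulla: 10:00-11:30, 15:00-15:30.
Ines ∩ Ugo ∩ Luca ∩ Ulla ∩ Maria: 10:00-11:30, 15:00-15:30.
Summing the common windows: 90 + 30 = 120 minutes.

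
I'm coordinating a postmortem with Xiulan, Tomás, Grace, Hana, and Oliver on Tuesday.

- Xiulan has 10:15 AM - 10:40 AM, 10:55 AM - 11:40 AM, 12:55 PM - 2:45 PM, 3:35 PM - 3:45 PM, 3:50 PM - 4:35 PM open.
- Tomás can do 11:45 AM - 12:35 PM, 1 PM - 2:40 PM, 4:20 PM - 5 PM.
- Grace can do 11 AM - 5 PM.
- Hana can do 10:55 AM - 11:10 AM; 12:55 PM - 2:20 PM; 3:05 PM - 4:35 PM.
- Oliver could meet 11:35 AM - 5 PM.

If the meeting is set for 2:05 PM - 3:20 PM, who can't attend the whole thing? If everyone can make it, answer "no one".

Xiulan: not fully free for 14:05-15:20. Tomás: not fully free for 14:05-15:20. Grace: free for 14:05-15:20. Hana: not fully free for 14:05-15:20. Oliver: free for 14:05-15:20.

Hana, Tomás, Xiulan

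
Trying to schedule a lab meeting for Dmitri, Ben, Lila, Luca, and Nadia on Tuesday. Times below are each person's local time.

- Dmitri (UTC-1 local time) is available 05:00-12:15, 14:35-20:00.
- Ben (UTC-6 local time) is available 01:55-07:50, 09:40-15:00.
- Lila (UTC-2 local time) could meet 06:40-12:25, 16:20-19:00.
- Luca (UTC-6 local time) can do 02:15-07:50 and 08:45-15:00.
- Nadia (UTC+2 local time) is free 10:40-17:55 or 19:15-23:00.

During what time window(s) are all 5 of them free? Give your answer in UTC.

Dmitri in UTC: 06:00-13:15, 15:35-21:00 (add 1h to convert from UTC-1).
Ben in UTC: 07:55-13:50, 15:40-21:00 (add 6h to convert from UTC-6).
Lila in UTC: 08:40-14:25, 18:20-21:00 (add 2h to convert from UTC-2).
Luca in UTC: 08:15-13:50, 14:45-21:00 (add 6h to convert from UTC-6).
Nadia in UTC: 08:40-15:55, 17:15-21:00 (subtract 2h to convert from UTC+2).
Dmitri ∩ Ben: 07:55-13:15, 15:40-21:00.
Dmitri ∩ Ben ∩ Lila: 08:40-13:15, 18:20-21:00.
Dmitri ∩ Ben ∩ Lila ∩ Luca: 08:40-13:15, 18:20-21:00.
Dmitri ∩ Ben ∩ Lila ∩ Luca ∩ Nadia: 08:40-13:15, 18:20-21:00.

08:40-13:15, 18:20-21:00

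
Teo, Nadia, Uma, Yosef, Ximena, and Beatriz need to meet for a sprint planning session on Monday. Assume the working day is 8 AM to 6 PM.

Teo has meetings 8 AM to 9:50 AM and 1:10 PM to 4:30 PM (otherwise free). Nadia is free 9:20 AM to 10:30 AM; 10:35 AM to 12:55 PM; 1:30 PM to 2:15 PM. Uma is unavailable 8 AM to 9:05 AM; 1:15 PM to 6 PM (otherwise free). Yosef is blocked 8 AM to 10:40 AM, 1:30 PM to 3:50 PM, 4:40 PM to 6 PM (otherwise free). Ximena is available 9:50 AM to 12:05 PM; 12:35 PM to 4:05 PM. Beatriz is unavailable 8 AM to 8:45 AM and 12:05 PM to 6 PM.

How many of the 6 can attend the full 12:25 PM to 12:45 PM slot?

4

Teo free: 09:50-13:10, 16:30-18:00 (invert busy blocks within the working day).
Nadia free: 09:20-10:30, 10:35-12:55, 13:30-14:15.
Uma free: 09:05-13:15 (invert busy blocks within the working day).
Yosef free: 10:40-13:30, 15:50-16:40 (invert busy blocks within the working day).
Ximena free: 09:50-12:05, 12:35-16:05.
Beatriz free: 08:45-12:05 (invert busy blocks within the working day).
Teo, Nadia, Uma, and Yosef can make the full 12:25-12:45 slot — that's 4.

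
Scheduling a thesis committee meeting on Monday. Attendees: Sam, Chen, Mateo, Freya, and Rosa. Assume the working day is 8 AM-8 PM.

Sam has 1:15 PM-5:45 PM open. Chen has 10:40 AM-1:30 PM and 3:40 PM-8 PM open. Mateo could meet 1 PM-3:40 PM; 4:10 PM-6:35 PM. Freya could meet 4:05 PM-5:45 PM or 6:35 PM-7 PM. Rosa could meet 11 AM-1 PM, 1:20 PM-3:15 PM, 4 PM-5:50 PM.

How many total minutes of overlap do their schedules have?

Sam ∩ Chen: 13:15-13:30, 15:40-17:45.
Sam ∩ Chen ∩ Mateo: 13:15-13:30, 16:10-17:45.
Sam ∩ Chen ∩ Mateo ∩ Freya: 16:10-17:45.
Sam ∩ Chen ∩ Mateo ∩ Freya ∩ Rosa: 16:10-17:45.
That's a single block of 95 minutes.

95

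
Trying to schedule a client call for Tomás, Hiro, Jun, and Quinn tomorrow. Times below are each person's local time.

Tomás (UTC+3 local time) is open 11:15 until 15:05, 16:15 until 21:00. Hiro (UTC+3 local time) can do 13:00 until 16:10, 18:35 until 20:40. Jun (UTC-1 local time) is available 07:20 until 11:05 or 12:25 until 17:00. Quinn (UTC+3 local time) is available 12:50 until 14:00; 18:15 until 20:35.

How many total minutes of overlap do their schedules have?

180

Tomás in UTC: 08:15-12:05, 13:15-18:00 (subtract 3h to convert from UTC+3).
Hiro in UTC: 10:00-13:10, 15:35-17:40 (subtract 3h to convert from UTC+3).
Jun in UTC: 08:20-12:05, 13:25-18:00 (add 1h to convert from UTC-1).
Quinn in UTC: 09:50-11:00, 15:15-17:35 (subtract 3h to convert from UTC+3).
Tomás ∩ Hiro: 10:00-12:05, 15:35-17:40.
Tomás ∩ Hiro ∩ Jun: 10:00-12:05, 15:35-17:40.
Tomás ∩ Hiro ∩ Jun ∩ Quinn: 10:00-11:00, 15:35-17:35.
Summing the common windows: 60 + 120 = 180 minutes.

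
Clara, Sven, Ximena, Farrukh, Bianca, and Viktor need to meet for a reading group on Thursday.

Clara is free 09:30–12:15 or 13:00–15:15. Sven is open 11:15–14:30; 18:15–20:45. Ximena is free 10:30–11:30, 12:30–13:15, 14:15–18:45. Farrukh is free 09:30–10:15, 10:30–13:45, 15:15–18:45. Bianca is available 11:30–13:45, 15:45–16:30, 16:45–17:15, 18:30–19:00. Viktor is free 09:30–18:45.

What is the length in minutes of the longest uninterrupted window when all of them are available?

15

Clara ∩ Sven: 11:15-12:15, 13:00-14:30.
Clara ∩ Sven ∩ Ximena: 11:15-11:30, 13:00-13:15, 14:15-14:30.
Clara ∩ Sven ∩ Ximena ∩ Farrukh: 11:15-11:30, 13:00-13:15.
Clara ∩ Sven ∩ Ximena ∩ Farrukh ∩ Bianca: 13:00-13:15.
Clara ∩ Sven ∩ Ximena ∩ Farrukh ∩ Bianca ∩ Viktor: 13:00-13:15.
The longest is 13:00-13:15 at 15 minutes.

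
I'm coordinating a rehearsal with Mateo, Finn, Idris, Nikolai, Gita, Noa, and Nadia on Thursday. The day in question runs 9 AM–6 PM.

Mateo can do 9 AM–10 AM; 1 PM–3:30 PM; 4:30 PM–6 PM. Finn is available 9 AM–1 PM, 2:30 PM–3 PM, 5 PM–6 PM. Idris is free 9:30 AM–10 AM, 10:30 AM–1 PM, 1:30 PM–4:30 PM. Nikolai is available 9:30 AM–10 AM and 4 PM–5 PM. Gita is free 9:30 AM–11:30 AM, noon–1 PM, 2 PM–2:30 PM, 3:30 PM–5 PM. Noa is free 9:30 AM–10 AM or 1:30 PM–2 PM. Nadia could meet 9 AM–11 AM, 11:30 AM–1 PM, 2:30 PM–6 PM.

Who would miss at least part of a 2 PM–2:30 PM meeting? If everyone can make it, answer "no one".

Mateo: free for 14:00-14:30. Finn: not fully free for 14:00-14:30. Idris: free for 14:00-14:30. Nikolai: not fully free for 14:00-14:30. Gita: free for 14:00-14:30. Noa: not fully free for 14:00-14:30. Nadia: not fully free for 14:00-14:30.

Finn, Nadia, Nikolai, Noa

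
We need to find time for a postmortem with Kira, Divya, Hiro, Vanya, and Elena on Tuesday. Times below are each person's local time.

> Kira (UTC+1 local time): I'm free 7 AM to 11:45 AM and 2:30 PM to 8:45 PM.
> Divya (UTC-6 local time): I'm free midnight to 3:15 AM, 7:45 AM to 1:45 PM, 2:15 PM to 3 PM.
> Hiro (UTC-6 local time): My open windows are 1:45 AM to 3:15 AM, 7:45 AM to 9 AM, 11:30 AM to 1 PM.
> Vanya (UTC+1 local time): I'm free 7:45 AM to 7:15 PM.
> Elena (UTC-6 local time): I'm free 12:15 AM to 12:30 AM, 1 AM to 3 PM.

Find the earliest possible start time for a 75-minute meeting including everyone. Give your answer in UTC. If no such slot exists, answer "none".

Kira in UTC: 06:00-10:45, 13:30-19:45 (subtract 1h to convert from UTC+1).
Divya in UTC: 06:00-09:15, 13:45-19:45, 20:15-21:00 (add 6h to convert from UTC-6).
Hiro in UTC: 07:45-09:15, 13:45-15:00, 17:30-19:00 (add 6h to convert from UTC-6).
Vanya in UTC: 06:45-18:15 (subtract 1h to convert from UTC+1).
Elena in UTC: 06:15-06:30, 07:00-21:00 (add 6h to convert from UTC-6).
Kira ∩ Divya: 06:00-09:15, 13:45-19:45.
Kira ∩ Divya ∩ Hiro: 07:45-09:15, 13:45-15:00, 17:30-19:00.
Kira ∩ Divya ∩ Hiro ∩ Vanya: 07:45-09:15, 13:45-15:00, 17:30-18:15.
Kira ∩ Divya ∩ Hiro ∩ Vanya ∩ Elena: 07:45-09:15, 13:45-15:00, 17:30-18:15.
So the common availability across everyone is 07:45-09:15, 13:45-15:00, 17:30-18:15.
The first common window of at least 75 minutes is 07:45-09:15, so the earliest start is 07:45.

07:45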